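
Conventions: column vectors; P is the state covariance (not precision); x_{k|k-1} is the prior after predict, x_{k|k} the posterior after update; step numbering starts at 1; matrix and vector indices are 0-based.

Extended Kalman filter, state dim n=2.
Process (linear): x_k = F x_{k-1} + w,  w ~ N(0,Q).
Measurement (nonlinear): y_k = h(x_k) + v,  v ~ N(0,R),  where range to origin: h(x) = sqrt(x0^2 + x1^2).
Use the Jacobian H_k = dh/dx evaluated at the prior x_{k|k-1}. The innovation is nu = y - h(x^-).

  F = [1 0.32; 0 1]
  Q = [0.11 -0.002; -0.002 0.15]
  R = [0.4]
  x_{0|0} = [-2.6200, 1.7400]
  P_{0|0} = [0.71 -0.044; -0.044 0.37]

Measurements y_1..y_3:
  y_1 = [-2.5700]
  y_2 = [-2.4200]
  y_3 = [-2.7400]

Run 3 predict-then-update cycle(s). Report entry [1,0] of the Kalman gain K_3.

K[1,0] = -0.4363

step 1: x^-=[-2.0632, 1.7400]  P^-=[0.8297 0.0724; 0.0724 0.5200]  H_jac=[-0.7644 0.6447]  S=[1.0296]  K=[-0.5707; 0.2718]  nu=[-5.2690]  x^+=[0.9437, 0.3077]  P^+=[0.4944 0.2321; 0.2321 0.4439]
step 2: x^-=[1.0422, 0.3077]  P^-=[0.7984 0.3722; 0.3722 0.5939]  H_jac=[0.9591 0.2831]  S=[1.3842]  K=[0.6294; 0.3794]  nu=[-3.5067]  x^+=[-1.1647, -1.0227]  P^+=[0.2502 0.0417; 0.0417 0.3947]
step 3: x^-=[-1.4920, -1.0227]  P^-=[0.4273 0.1660; 0.1660 0.5447]  H_jac=[-0.8248 -0.5654]  S=[1.0196]  K=[-0.4377; -0.4363]  nu=[-4.5488]  x^+=[0.4990, 0.9620]  P^+=[0.2319 -0.0287; -0.0287 0.3506]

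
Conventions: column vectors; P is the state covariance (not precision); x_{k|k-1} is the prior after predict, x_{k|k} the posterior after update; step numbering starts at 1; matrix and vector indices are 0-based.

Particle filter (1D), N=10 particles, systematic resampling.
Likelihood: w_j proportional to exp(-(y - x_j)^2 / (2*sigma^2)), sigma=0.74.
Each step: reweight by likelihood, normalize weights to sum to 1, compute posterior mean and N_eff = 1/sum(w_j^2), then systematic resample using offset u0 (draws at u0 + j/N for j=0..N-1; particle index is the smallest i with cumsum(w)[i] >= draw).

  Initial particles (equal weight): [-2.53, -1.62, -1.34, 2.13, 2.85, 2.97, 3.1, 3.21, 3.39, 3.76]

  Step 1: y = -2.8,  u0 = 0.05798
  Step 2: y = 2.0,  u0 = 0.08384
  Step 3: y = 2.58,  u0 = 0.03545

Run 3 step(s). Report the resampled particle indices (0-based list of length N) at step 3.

resampled_idx = [2, 2, 3, 4, 5, 6, 6, 7, 8, 9]

step 1: w=[0.6885, 0.2064, 0.1051, 0.0000, 0.0000, 0.0000, 0.0000, 0.0000, 0.0000, 0.0000]  mean=-2.2171  Neff=1.8950  idx=[0, 0, 0, 0, 0, 0, 0, 1, 1, 2]
step 2: w=[0.0001, 0.0001, 0.0001, 0.0001, 0.0001, 0.0001, 0.0001, 0.1260, 0.1260, 0.7469]  mean=-1.4118  Neff=1.6959  idx=[7, 8, 9, 9, 9, 9, 9, 9, 9, 9]
step 3: w=[0.0152, 0.0152, 0.1212, 0.1212, 0.1212, 0.1212, 0.1212, 0.1212, 0.1212, 0.1212]  mean=-1.3485  Neff=8.4763  idx=[2, 2, 3, 4, 5, 6, 6, 7, 8, 9]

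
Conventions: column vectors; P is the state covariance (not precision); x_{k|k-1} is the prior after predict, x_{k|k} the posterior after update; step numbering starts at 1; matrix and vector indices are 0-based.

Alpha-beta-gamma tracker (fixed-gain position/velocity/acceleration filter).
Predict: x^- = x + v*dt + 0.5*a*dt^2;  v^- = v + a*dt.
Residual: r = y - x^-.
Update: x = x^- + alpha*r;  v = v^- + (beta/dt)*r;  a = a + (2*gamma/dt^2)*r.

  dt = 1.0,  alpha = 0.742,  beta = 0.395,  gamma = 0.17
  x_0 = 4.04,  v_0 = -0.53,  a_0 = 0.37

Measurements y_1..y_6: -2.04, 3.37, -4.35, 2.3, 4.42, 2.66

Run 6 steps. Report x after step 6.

step 1: x_pred=3.6950  r=-5.7350  x^+=-0.5604  v^+=-2.4253  a^+=-1.5799
step 2: x_pred=-3.7756  r=7.1456  x^+=1.5264  v^+=-1.1827  a^+=0.8496
step 3: x_pred=0.7685  r=-5.1185  x^+=-3.0294  v^+=-2.3549  a^+=-0.8907
step 4: x_pred=-5.8297  r=8.1297  x^+=0.2025  v^+=-0.0344  a^+=1.8734
step 5: x_pred=1.1049  r=3.3151  x^+=3.5647  v^+=3.1485  a^+=3.0005
step 6: x_pred=8.2135  r=-5.5535  x^+=4.0928  v^+=3.9554  a^+=1.1124

x_post = 4.0928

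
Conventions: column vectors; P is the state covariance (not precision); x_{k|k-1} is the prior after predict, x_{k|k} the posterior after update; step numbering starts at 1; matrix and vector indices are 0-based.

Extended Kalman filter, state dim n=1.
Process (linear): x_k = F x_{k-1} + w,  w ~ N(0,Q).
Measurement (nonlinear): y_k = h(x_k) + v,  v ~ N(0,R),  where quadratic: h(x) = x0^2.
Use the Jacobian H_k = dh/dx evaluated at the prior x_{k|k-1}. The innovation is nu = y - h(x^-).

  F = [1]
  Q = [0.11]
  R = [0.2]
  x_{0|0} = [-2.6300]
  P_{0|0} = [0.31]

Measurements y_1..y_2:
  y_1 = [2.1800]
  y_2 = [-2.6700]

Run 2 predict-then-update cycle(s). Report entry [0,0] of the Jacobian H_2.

step 1: x^-=[-2.6300]  P^-=[0.4200]  H_jac=[-5.2600]  S=[11.8204]  K=[-0.1869]  nu=[-4.7369]  x^+=[-1.7447]  P^+=[0.0071]
step 2: x^-=[-1.7447]  P^-=[0.1171]  H_jac=[-3.4894]  S=[1.6259]  K=[-0.2513]  nu=[-5.7139]  x^+=[-0.3086]  P^+=[0.0144]

H_jac[0,0] = -3.4894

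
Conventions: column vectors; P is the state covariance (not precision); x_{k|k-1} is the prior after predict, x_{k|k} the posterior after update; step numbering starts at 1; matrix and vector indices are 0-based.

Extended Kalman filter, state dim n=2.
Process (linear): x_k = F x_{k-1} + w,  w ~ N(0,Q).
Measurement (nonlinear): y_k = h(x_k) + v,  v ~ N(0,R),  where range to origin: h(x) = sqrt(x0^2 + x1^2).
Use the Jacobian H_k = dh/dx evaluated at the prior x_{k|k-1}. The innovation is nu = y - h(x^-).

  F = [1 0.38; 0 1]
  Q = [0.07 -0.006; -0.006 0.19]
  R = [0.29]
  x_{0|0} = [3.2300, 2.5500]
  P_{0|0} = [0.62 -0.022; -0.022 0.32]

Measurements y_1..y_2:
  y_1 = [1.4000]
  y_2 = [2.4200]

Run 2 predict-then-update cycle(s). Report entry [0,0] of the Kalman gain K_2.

K[0,0] = 0.4224

step 1: x^-=[4.1990, 2.5500]  P^-=[0.7195 0.0936; 0.0936 0.5100]  H_jac=[0.8547 0.5191]  S=[1.0361]  K=[0.6404; 0.3327]  nu=[-3.5126]  x^+=[1.9494, 1.3813]  P^+=[0.2945 -0.1272; -0.1272 0.3953]
step 2: x^-=[2.4743, 1.3813]  P^-=[0.3250 0.0170; 0.0170 0.5853]  H_jac=[0.8732 0.4874]  S=[0.6913]  K=[0.4224; 0.4342]  nu=[-0.4137]  x^+=[2.2995, 1.2016]  P^+=[0.2016 -0.1098; -0.1098 0.4550]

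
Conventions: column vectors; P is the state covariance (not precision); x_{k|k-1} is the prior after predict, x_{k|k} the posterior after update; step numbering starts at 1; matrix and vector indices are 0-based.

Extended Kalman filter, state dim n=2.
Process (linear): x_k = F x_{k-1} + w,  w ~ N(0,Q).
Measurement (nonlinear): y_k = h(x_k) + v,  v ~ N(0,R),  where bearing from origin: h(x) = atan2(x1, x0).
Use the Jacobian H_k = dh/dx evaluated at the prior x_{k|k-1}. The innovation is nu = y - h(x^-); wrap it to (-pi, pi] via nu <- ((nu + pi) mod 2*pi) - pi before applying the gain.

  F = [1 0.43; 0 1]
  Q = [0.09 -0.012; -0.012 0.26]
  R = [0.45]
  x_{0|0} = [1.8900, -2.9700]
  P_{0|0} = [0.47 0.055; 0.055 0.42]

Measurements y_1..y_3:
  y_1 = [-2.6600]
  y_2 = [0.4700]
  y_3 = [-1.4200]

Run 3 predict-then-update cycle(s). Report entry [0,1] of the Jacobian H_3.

step 1: x^-=[0.6129, -2.9700]  P^-=[0.6850 0.2236; 0.2236 0.6800]  H_jac=[0.3229 0.0666]  S=[0.5341]  K=[0.4421; 0.2201]  nu=[-1.2927]  x^+=[0.0414, -3.2545]  P^+=[0.5806 0.1716; 0.1716 0.6541]
step 2: x^-=[-1.3580, -3.2545]  P^-=[0.9391 0.4409; 0.4409 0.9141]  H_jac=[0.2617 -0.1092]  S=[0.5000]  K=[0.3952; 0.0311]  nu=[2.4361]  x^+=[-0.3952, -3.1786]  P^+=[0.8610 0.4348; 0.4348 0.9137]
step 3: x^-=[-1.7620, -3.1786]  P^-=[1.4939 0.8156; 0.8156 1.1737]  H_jac=[0.2407 -0.1334]  S=[0.5050]  K=[0.4964; 0.0787]  nu=[0.6569]  x^+=[-1.4359, -3.1270]  P^+=[1.3694 0.7959; 0.7959 1.1705]

H_jac[0,1] = -0.1334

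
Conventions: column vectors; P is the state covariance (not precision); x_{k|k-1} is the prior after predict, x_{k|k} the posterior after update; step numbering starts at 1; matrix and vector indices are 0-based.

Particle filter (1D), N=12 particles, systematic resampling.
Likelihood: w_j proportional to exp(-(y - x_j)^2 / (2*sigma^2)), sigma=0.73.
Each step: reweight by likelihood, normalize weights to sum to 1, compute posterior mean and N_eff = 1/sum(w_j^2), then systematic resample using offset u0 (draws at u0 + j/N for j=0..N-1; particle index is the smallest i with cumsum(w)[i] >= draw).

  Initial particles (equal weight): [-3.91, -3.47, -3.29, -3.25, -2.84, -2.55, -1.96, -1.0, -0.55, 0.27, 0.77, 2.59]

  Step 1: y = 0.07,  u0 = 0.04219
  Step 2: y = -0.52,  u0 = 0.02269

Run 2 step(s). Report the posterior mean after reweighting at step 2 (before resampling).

post_mean = -0.2912

step 1: w=[0.0000, 0.0000, 0.0000, 0.0000, 0.0001, 0.0006, 0.0079, 0.1285, 0.2622, 0.3622, 0.2375, 0.0010]  mean=-0.0069  Neff=3.6638  idx=[7, 7, 8, 8, 8, 9, 9, 9, 9, 10, 10, 10]
step 2: w=[0.1079, 0.1079, 0.1338, 0.1338, 0.1338, 0.0746, 0.0746, 0.0746, 0.0746, 0.0281, 0.0281, 0.0281]  mean=-0.2912  Neff=9.8378  idx=[0, 0, 1, 2, 3, 3, 4, 4, 5, 7, 8, 9]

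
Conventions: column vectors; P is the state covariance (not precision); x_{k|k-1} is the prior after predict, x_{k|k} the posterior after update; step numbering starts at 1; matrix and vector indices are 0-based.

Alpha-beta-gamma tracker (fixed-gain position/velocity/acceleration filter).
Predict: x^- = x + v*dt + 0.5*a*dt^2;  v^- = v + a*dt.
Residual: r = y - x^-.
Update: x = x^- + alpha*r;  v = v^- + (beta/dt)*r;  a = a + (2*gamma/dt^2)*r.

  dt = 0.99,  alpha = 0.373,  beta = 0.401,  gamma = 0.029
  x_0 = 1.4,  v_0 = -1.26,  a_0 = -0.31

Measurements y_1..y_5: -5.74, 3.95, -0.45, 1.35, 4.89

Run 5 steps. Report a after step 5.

a_post = 0.4614

step 1: x_pred=0.0007  r=-5.7407  x^+=-2.1406  v^+=-3.8922  a^+=-0.6497
step 2: x_pred=-6.3122  r=10.2622  x^+=-2.4844  v^+=-0.3787  a^+=-0.0424
step 3: x_pred=-2.8801  r=2.4301  x^+=-1.9737  v^+=0.5636  a^+=0.1014
step 4: x_pred=-1.3660  r=2.7160  x^+=-0.3529  v^+=1.7641  a^+=0.2621
step 5: x_pred=1.5220  r=3.3680  x^+=2.7783  v^+=3.3878  a^+=0.4614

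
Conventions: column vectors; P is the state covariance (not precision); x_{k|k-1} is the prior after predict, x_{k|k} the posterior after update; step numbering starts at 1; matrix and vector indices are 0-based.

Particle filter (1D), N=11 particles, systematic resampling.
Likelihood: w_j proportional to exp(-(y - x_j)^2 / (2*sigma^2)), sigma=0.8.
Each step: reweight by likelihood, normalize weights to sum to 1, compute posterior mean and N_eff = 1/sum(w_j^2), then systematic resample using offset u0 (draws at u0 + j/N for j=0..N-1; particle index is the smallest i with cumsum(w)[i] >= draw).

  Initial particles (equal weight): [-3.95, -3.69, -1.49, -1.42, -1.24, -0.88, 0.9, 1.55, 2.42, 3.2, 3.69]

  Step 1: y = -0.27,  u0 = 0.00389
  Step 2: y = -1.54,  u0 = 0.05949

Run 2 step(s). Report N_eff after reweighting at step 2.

step 1: w=[0.0000, 0.0000, 0.1349, 0.1535, 0.2069, 0.3226, 0.1481, 0.0324, 0.0015, 0.0000, 0.0000]  mean=-0.7723  Neff=4.7256  idx=[2, 2, 3, 3, 4, 4, 5, 5, 5, 6, 6]
step 2: w=[0.1249, 0.1249, 0.1237, 0.1237, 0.1166, 0.1166, 0.0890, 0.0890, 0.0890, 0.0012, 0.0012]  mean=-1.2457  Neff=8.8650  idx=[0, 1, 1, 2, 3, 4, 4, 5, 6, 7, 8]

N_eff = 8.8650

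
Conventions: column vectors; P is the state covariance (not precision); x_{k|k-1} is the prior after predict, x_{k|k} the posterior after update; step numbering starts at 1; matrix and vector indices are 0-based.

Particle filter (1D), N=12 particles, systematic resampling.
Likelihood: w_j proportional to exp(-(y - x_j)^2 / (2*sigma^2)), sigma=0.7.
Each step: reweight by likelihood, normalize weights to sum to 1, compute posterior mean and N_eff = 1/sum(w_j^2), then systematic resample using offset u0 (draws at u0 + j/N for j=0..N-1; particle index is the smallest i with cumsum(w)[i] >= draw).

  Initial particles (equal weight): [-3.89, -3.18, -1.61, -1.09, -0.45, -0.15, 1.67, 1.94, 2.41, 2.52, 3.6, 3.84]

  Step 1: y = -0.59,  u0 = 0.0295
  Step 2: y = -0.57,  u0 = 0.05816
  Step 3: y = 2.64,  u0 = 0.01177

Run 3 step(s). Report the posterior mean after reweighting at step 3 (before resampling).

post_mean = -0.2161

step 1: w=[0.0000, 0.0004, 0.1181, 0.2645, 0.3346, 0.2801, 0.0019, 0.0005, 0.0000, 0.0000, 0.0000, 0.0000]  mean=-0.6679  Neff=3.6458  idx=[2, 2, 3, 3, 3, 4, 4, 4, 4, 5, 5, 5]
step 2: w=[0.0353, 0.0353, 0.0808, 0.0808, 0.0808, 0.1050, 0.1050, 0.1050, 0.1050, 0.0890, 0.0890, 0.0890]  mean=-0.6071  Neff=11.1199  idx=[1, 2, 3, 4, 5, 6, 7, 8, 8, 9, 10, 11]
step 3: w=[0.0000, 0.0005, 0.0005, 0.0005, 0.0431, 0.0431, 0.0431, 0.0431, 0.0431, 0.2609, 0.2609, 0.2609]  mean=-0.2161  Neff=4.6822  idx=[4, 6, 8, 9, 9, 9, 10, 10, 10, 11, 11, 11]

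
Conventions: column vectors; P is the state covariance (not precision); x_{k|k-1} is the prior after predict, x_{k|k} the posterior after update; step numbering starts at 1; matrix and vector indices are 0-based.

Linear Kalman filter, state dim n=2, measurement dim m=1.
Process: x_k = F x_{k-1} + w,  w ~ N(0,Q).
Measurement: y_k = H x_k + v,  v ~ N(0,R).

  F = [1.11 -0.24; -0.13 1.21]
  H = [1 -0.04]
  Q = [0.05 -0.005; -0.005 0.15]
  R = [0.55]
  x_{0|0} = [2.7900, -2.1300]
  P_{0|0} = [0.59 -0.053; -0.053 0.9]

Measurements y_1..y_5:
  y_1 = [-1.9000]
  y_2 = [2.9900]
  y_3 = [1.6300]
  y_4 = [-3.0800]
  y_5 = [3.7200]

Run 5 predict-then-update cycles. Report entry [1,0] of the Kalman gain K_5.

step 1: x^-=[3.6081, -2.9400]  P^-=[0.8570 -0.4243; -0.4243 1.4943]  S=[1.4434]  K=[0.6055; -0.3354]  nu=[-5.6257]  x^+=[0.2016, -1.0531]  P^+=[0.3278 -0.1312; -0.1312 1.3320]
step 2: x^-=[0.4765, -1.3005]  P^-=[0.6005 -0.6194; -0.6194 2.1469]  S=[1.2035]  K=[0.5196; -0.5860]  nu=[2.4615]  x^+=[1.7554, -2.7430]  P^+=[0.2756 -0.2530; -0.2530 1.7336]
step 3: x^-=[2.6068, -3.5472]  P^-=[0.6242 -0.8959; -0.8959 2.7724]  S=[1.2504]  K=[0.5279; -0.8052]  nu=[-1.1187]  x^+=[2.0162, -2.6465]  P^+=[0.2758 -0.3644; -0.3644 1.9618]
step 4: x^-=[2.8731, -3.4643]  P^-=[0.6969 -1.1153; -1.1153 3.1416]  S=[1.3412]  K=[0.5529; -0.9253]  nu=[-6.0917]  x^+=[-0.4950, 2.1721]  P^+=[0.2869 -0.4292; -0.4292 1.9934]
step 5: x^-=[-1.0707, 2.6926]  P^-=[0.7470 -1.2151; -1.2151 3.2084]  S=[1.3993]  K=[0.5686; -0.9600]  nu=[4.8984]  x^+=[1.7143, -2.0101]  P^+=[0.2947 -0.4513; -0.4513 1.9187]

K[1,0] = -0.9600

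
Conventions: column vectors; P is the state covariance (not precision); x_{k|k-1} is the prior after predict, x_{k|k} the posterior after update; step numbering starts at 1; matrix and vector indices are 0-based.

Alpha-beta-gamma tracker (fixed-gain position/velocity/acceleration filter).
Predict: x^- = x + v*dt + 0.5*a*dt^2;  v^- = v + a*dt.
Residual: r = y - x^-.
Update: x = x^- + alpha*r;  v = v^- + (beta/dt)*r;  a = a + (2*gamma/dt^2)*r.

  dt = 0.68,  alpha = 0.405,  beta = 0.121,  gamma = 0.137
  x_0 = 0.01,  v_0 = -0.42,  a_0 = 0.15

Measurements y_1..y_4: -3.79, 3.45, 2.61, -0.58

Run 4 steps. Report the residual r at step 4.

resid = -2.5005

step 1: x_pred=-0.2409  r=-3.5491  x^+=-1.6783  v^+=-0.9495  a^+=-1.9530
step 2: x_pred=-2.7755  r=6.2255  x^+=-0.2542  v^+=-1.1698  a^+=1.7360
step 3: x_pred=-0.6483  r=3.2583  x^+=0.6713  v^+=0.5904  a^+=3.6667
step 4: x_pred=1.9205  r=-2.5005  x^+=0.9078  v^+=2.6388  a^+=2.1850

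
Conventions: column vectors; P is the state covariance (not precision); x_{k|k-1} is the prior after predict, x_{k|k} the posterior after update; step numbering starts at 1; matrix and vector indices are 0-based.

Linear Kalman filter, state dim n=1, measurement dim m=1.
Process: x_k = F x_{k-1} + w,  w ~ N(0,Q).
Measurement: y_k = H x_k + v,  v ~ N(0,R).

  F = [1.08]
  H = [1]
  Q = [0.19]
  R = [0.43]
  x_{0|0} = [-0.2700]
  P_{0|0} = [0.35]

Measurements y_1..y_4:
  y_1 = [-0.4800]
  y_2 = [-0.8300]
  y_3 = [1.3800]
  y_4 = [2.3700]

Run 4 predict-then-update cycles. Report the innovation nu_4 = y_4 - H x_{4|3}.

step 1: x^-=[-0.2916]  P^-=[0.5982]  S=[1.0282]  K=[0.5818]  nu=[-0.1884]  x^+=[-0.4012]  P^+=[0.2502]
step 2: x^-=[-0.4333]  P^-=[0.4818]  S=[0.9118]  K=[0.5284]  nu=[-0.3967]  x^+=[-0.6429]  P^+=[0.2272]
step 3: x^-=[-0.6944]  P^-=[0.4550]  S=[0.8850]  K=[0.5141]  nu=[2.0744]  x^+=[0.3721]  P^+=[0.2211]
step 4: x^-=[0.4019]  P^-=[0.4479]  S=[0.8779]  K=[0.5102]  nu=[1.9681]  x^+=[1.4060]  P^+=[0.2194]

innov = [1.9681]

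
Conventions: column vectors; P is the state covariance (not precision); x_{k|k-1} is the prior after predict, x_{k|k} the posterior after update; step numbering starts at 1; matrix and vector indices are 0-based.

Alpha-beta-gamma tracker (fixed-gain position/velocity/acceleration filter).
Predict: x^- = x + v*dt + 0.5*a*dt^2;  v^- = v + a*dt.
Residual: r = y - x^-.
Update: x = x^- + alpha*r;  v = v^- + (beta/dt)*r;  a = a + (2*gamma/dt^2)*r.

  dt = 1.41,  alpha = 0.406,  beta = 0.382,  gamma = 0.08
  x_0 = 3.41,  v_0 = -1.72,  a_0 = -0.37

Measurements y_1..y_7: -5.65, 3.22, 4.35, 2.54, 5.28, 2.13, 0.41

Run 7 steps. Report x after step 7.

x_post = 7.5967

step 1: x_pred=0.6170  r=-6.2670  x^+=-1.9274  v^+=-3.9396  a^+=-0.8744
step 2: x_pred=-8.3514  r=11.5714  x^+=-3.6534  v^+=-2.0375  a^+=0.0569
step 3: x_pred=-6.4697  r=10.8197  x^+=-2.0769  v^+=0.9740  a^+=0.9276
step 4: x_pred=0.2186  r=2.3214  x^+=1.1611  v^+=2.9109  a^+=1.1145
step 5: x_pred=6.3733  r=-1.0933  x^+=5.9294  v^+=4.1861  a^+=1.0265
step 6: x_pred=12.8522  r=-10.7222  x^+=8.4990  v^+=2.7286  a^+=0.1636
step 7: x_pred=12.5089  r=-12.0989  x^+=7.5967  v^+=-0.3187  a^+=-0.8101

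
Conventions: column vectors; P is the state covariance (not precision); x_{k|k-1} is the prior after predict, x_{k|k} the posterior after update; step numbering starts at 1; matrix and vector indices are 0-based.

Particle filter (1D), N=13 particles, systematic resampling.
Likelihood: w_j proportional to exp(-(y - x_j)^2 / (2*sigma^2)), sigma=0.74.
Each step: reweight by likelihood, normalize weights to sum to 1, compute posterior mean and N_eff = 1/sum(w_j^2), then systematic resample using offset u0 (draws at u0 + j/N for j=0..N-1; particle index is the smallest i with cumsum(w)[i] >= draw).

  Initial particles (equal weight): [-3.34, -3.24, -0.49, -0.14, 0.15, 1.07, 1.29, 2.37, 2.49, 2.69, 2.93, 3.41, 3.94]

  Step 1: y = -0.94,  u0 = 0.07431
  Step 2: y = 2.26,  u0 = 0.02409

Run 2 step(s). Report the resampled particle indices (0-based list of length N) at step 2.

step 1: w=[0.0029, 0.0045, 0.4681, 0.3140, 0.1903, 0.0141, 0.0060, 0.0000, 0.0000, 0.0000, 0.0000, 0.0000, 0.0000]  mean=-0.2462  Neff=2.8231  idx=[2, 2, 2, 2, 2, 2, 3, 3, 3, 3, 4, 4, 6]
step 2: w=[0.0021, 0.0021, 0.0021, 0.0021, 0.0021, 0.0021, 0.0107, 0.0107, 0.0107, 0.0107, 0.0354, 0.0354, 0.8739]  mean=1.1258  Neff=1.3044  idx=[7, 11, 12, 12, 12, 12, 12, 12, 12, 12, 12, 12, 12]

resampled_idx = [7, 11, 12, 12, 12, 12, 12, 12, 12, 12, 12, 12, 12]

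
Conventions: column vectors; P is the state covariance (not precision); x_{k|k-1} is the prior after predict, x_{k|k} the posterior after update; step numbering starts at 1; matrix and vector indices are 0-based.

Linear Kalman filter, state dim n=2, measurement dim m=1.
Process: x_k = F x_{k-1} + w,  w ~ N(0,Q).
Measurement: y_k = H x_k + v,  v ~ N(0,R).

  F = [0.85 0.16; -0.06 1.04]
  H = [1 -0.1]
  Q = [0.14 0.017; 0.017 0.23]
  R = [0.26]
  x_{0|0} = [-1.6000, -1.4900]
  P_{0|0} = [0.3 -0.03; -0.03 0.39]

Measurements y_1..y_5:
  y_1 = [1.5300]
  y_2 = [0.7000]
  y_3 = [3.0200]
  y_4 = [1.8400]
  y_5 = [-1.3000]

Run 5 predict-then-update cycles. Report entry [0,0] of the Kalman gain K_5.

step 1: x^-=[-1.5984, -1.4536]  P^-=[0.3586 0.0404; 0.0404 0.6566]  S=[0.6171]  K=[0.5746; -0.0410]  nu=[2.9830]  x^+=[0.1155, -1.5759]  P^+=[0.1549 0.0549; 0.0549 0.6556]
step 2: x^-=[-0.1540, -1.6459]  P^-=[0.2836 0.1662; 0.1662 0.9328]  S=[0.5197]  K=[0.5137; 0.1403]  nu=[0.6894]  x^+=[0.2002, -1.5492]  P^+=[0.1464 0.1287; 0.1287 0.9226]
step 3: x^-=[-0.0777, -1.6231]  P^-=[0.3044 0.2756; 0.2756 1.2123]  S=[0.5214]  K=[0.5310; 0.2961]  nu=[2.9354]  x^+=[1.4810, -0.7540]  P^+=[0.1574 0.1936; 0.1936 1.1666]
step 4: x^-=[1.1382, -0.8731]  P^-=[0.3363 0.3724; 0.3724 1.4682]  S=[0.5365]  K=[0.5574; 0.4205]  nu=[0.6145]  x^+=[1.4807, -0.6146]  P^+=[0.1696 0.2467; 0.2467 1.3733]
step 5: x^-=[1.1603, -0.7281]  P^-=[0.3648 0.4526; 0.4526 1.6852]  S=[0.5511]  K=[0.5798; 0.5154]  nu=[-2.5331]  x^+=[-0.3083, -2.0336]  P^+=[0.1795 0.2879; 0.2879 1.5388]

K[0,0] = 0.5798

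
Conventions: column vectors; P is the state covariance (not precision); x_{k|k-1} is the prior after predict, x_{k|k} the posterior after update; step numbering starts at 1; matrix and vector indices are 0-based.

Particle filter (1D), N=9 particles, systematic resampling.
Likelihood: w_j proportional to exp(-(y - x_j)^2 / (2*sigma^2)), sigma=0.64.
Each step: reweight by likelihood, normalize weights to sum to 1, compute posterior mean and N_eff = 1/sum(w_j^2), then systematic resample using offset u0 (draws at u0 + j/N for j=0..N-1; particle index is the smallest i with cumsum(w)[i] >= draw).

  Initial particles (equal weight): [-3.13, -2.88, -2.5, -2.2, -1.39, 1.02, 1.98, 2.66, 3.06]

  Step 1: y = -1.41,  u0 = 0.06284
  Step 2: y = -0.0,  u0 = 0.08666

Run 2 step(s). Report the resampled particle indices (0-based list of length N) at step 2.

step 1: w=[0.0150, 0.0397, 0.1303, 0.2593, 0.5553, 0.0004, 0.0000, 0.0000, 0.0000]  mean=-1.8290  Neff=2.5359  idx=[2, 2, 3, 3, 4, 4, 4, 4, 4]
step 2: w=[0.0010, 0.0010, 0.0057, 0.0057, 0.1973, 0.1973, 0.1973, 0.1973, 0.1973]  mean=-1.4014  Neff=5.1347  idx=[4, 4, 5, 6, 6, 7, 7, 8, 8]

resampled_idx = [4, 4, 5, 6, 6, 7, 7, 8, 8]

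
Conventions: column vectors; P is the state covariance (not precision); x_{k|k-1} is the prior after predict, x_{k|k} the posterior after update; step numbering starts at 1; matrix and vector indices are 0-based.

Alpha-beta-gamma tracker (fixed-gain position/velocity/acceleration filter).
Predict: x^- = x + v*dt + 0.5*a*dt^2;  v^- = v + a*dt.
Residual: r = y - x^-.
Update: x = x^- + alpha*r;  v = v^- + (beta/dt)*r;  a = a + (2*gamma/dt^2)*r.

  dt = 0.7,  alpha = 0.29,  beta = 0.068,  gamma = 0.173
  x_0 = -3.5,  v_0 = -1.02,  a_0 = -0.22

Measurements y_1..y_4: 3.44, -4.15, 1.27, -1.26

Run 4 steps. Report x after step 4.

step 1: x_pred=-4.2679  r=7.7079  x^+=-2.0326  v^+=-0.4252  a^+=5.2227
step 2: x_pred=-1.0507  r=-3.0993  x^+=-1.9495  v^+=2.9296  a^+=3.0342
step 3: x_pred=0.8446  r=0.4254  x^+=0.9680  v^+=5.0949  a^+=3.3346
step 4: x_pred=5.3514  r=-6.6114  x^+=3.4341  v^+=6.7869  a^+=-1.3338

x_post = 3.4341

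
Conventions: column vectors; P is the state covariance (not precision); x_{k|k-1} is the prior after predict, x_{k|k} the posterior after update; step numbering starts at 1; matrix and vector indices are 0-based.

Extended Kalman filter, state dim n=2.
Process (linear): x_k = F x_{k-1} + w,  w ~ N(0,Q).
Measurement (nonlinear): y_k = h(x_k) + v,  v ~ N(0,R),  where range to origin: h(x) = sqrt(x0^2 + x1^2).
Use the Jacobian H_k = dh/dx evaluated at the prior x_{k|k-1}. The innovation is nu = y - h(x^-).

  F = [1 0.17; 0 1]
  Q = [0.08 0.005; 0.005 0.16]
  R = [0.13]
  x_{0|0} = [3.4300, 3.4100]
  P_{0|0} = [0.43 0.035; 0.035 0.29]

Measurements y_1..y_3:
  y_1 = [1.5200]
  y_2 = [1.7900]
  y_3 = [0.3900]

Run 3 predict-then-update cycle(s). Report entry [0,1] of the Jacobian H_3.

H_jac[0,1] = 0.5521

step 1: x^-=[4.0097, 3.4100]  P^-=[0.5303 0.0893; 0.0893 0.4500]  H_jac=[0.7618 0.6478]  S=[0.7147]  K=[0.6461; 0.5031]  nu=[-3.7436]  x^+=[1.5908, 1.5267]  P^+=[0.2319 -0.1430; -0.1430 0.2691]
step 2: x^-=[1.8504, 1.5267]  P^-=[0.2710 -0.0923; -0.0923 0.4291]  H_jac=[0.7713 0.6364]  S=[0.3745]  K=[0.4015; 0.5392]  nu=[-0.6089]  x^+=[1.6059, 1.1984]  P^+=[0.2107 -0.1733; -0.1733 0.3202]
step 3: x^-=[1.8096, 1.1984]  P^-=[0.2410 -0.1139; -0.1139 0.4802]  H_jac=[0.8338 0.5521]  S=[0.3391]  K=[0.4071; 0.5019]  nu=[-1.7805]  x^+=[1.0847, 0.3047]  P^+=[0.1848 -0.1832; -0.1832 0.3948]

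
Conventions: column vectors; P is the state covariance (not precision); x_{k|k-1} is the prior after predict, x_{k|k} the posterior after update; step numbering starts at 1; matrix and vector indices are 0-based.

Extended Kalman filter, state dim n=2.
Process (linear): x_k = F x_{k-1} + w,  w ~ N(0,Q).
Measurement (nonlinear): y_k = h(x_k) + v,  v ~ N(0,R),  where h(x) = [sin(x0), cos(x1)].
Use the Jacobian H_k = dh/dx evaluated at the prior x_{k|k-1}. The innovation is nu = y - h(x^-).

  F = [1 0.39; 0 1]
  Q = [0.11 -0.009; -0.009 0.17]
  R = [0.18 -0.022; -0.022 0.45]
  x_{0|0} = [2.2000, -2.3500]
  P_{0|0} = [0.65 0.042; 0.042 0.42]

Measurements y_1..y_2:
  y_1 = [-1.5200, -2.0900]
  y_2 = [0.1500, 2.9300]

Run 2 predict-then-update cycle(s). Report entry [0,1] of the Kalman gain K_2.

K[0,1] = -0.0679

step 1: x^-=[1.2835, -2.3500]  P^-=[0.8566 0.1968; 0.1968 0.5900]  H_jac=[0.2834 0.0000; 0.0000 0.7115]  S=[0.2488 0.0177; 0.0177 0.7487]  K=[0.9640 0.1643; 0.1846 0.5563]  nu=[-2.4790, -1.3873]  x^+=[-1.3342, -3.5795]  P^+=[0.5996 0.0741; 0.0741 0.3462]
step 2: x^-=[-2.7302, -3.5795]  P^-=[0.8201 0.2001; 0.2001 0.5162]  H_jac=[-0.9166 0.0000; 0.0000 -0.4240]  S=[0.8690 0.0558; 0.0558 0.5428]  K=[-0.8607 -0.0679; -0.1864 -0.3841]  nu=[0.5498, 3.8356]  x^+=[-3.4639, -5.1552]  P^+=[0.1674 0.0274; 0.0274 0.3979]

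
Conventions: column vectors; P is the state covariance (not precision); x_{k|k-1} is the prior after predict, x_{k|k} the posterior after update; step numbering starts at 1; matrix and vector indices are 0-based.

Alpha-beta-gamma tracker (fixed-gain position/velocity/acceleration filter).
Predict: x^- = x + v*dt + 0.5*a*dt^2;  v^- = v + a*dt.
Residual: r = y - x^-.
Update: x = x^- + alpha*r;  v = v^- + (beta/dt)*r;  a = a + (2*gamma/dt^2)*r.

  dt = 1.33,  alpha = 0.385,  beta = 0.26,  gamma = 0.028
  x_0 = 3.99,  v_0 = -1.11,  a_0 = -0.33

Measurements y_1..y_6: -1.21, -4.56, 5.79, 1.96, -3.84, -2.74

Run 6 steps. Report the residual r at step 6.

step 1: x_pred=2.2218  r=-3.4318  x^+=0.9006  v^+=-2.2198  a^+=-0.4386
step 2: x_pred=-2.4397  r=-2.1203  x^+=-3.2560  v^+=-3.2177  a^+=-0.5058
step 3: x_pred=-7.9829  r=13.7729  x^+=-2.6803  v^+=-1.1979  a^+=-0.0697
step 4: x_pred=-4.3352  r=6.2952  x^+=-1.9116  v^+=-0.0600  a^+=0.1295
step 5: x_pred=-1.8768  r=-1.9632  x^+=-2.6326  v^+=-0.2715  a^+=0.0674
step 6: x_pred=-2.9342  r=0.1942  x^+=-2.8594  v^+=-0.1439  a^+=0.0735

resid = 0.1942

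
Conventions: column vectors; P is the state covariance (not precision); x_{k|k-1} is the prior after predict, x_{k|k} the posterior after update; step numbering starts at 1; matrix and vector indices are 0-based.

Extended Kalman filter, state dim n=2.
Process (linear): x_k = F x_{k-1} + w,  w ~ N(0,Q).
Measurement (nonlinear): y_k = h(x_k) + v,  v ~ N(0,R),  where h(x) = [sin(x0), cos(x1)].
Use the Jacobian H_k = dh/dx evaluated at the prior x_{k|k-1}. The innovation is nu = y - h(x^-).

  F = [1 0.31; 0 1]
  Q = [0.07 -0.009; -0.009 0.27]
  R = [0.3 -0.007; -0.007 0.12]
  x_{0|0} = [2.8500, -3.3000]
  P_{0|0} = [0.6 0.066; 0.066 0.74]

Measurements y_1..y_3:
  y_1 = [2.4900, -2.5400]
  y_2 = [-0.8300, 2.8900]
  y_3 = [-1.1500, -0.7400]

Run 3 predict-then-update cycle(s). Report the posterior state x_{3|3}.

x_post = [-0.4569, 2.0400]

step 1: x^-=[1.8270, -3.3000]  P^-=[0.7820 0.2864; 0.2864 1.0100]  H_jac=[-0.2534 0.0000; 0.0000 -0.1577]  S=[0.3502 0.0044; 0.0044 0.1451]  K=[-0.5621 -0.2941; -0.1934 -1.0918]  nu=[1.5226, -1.5525]  x^+=[1.4276, -1.8993]  P^+=[0.6573 0.1988; 0.1988 0.8220]
step 2: x^-=[0.8388, -1.8993]  P^-=[0.9296 0.4446; 0.4446 1.0920]  H_jac=[0.6683 0.0000; 0.0000 0.9465]  S=[0.7152 0.2742; 0.2742 1.0983]  K=[0.7982 0.1838; 0.0604 0.9260]  nu=[-1.5739, 3.2126]  x^+=[0.1733, 0.9805]  P^+=[0.3564 0.0174; 0.0174 0.1170]
step 3: x^-=[0.4772, 0.9805]  P^-=[0.4484 0.0447; 0.0447 0.3870]  H_jac=[0.8883 0.0000; 0.0000 -0.8308]  S=[0.6538 -0.0400; -0.0400 0.3871]  K=[0.6072 -0.0332; 0.0100 -0.8295]  nu=[-1.6093, -1.2966]  x^+=[-0.4569, 2.0400]  P^+=[0.2053 0.0099; 0.0099 0.1199]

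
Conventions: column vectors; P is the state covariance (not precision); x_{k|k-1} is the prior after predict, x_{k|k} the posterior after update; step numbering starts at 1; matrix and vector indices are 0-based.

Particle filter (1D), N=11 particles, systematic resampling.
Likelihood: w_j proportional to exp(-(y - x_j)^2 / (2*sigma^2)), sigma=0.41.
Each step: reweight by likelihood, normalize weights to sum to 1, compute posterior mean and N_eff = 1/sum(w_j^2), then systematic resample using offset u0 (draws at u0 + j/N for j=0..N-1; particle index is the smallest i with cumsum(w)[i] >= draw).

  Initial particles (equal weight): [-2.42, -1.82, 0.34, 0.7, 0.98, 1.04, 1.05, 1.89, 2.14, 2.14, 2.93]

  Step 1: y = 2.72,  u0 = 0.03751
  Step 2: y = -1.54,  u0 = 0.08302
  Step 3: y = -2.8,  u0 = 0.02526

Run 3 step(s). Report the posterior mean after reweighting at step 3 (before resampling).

step 1: w=[0.0000, 0.0000, 0.0000, 0.0000, 0.0001, 0.0001, 0.0001, 0.0740, 0.2111, 0.2111, 0.5035]  mean=2.5189  Neff=2.8726  idx=[7, 8, 8, 9, 9, 9, 10, 10, 10, 10, 10]
step 2: w=[0.9753, 0.0049, 0.0049, 0.0049, 0.0049, 0.0049, 0.0000, 0.0000, 0.0000, 0.0000, 0.0000]  mean=1.8962  Neff=1.0511  idx=[0, 0, 0, 0, 0, 0, 0, 0, 0, 0, 4]
step 3: w=[0.1000, 0.1000, 0.1000, 0.1000, 0.1000, 0.1000, 0.1000, 0.1000, 0.1000, 0.1000, 0.0001]  mean=1.8900  Neff=10.0016  idx=[0, 1, 2, 2, 3, 4, 5, 6, 7, 8, 9]

post_mean = 1.8900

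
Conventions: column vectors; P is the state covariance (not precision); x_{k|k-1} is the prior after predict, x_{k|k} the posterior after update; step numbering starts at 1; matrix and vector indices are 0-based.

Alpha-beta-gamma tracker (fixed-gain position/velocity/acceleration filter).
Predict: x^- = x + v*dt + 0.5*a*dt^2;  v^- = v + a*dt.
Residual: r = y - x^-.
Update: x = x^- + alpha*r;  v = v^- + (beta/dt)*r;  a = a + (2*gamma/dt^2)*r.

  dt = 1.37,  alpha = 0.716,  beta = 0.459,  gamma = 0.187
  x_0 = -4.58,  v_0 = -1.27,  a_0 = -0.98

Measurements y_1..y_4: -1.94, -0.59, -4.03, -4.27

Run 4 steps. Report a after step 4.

a_post = -0.3297

step 1: x_pred=-7.2396  r=5.2996  x^+=-3.4451  v^+=-0.8370  a^+=0.0760
step 2: x_pred=-4.5205  r=3.9305  x^+=-1.7063  v^+=0.5840  a^+=0.8592
step 3: x_pred=-0.0999  r=-3.9301  x^+=-2.9138  v^+=0.4444  a^+=0.0761
step 4: x_pred=-2.2336  r=-2.0364  x^+=-3.6917  v^+=-0.1336  a^+=-0.3297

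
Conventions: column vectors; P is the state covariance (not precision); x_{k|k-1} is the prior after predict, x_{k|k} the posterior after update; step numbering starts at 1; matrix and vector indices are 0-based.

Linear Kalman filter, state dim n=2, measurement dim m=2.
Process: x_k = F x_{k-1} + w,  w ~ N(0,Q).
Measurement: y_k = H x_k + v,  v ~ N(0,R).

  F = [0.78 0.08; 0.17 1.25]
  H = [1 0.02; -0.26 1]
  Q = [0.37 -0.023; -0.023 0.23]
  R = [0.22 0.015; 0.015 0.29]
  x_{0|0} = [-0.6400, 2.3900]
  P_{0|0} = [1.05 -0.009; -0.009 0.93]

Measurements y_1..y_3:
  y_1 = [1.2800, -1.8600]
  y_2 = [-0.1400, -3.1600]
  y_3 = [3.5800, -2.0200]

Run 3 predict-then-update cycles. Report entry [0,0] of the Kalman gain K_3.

K[0,0] = 0.6766

step 1: x^-=[-0.3080, 2.8787]  P^-=[1.0136 0.2003; 0.2003 1.7096]  S=[1.2423 -0.0151; -0.0151 1.9640]  K=[0.8188 -0.0259; 0.1990 0.8455]  nu=[1.5304, -4.8188]  x^+=[1.0700, -0.8910]  P^+=[0.1787 0.0512; 0.0512 0.2615]
step 2: x^-=[0.7633, -0.9318]  P^-=[0.4868 0.0775; 0.0775 0.6655]  S=[0.7102 -0.0212; -0.0212 0.9481]  K=[0.6866 -0.0364; 0.1483 0.6840]  nu=[-0.8847, -2.0297]  x^+=[0.2299, -2.4513]  P^+=[0.1497 0.0387; 0.0387 0.2106]
step 3: x^-=[-0.0168, -3.0250]  P^-=[0.4673 0.0561; 0.0561 0.5799]  S=[0.6897 -0.0390; -0.0390 0.8723]  K=[0.6766 -0.0446; 0.1352 0.6541]  nu=[3.6573, 1.0007]  x^+=[2.4129, -1.8759]  P^+=[0.1475 0.0355; 0.0355 0.2010]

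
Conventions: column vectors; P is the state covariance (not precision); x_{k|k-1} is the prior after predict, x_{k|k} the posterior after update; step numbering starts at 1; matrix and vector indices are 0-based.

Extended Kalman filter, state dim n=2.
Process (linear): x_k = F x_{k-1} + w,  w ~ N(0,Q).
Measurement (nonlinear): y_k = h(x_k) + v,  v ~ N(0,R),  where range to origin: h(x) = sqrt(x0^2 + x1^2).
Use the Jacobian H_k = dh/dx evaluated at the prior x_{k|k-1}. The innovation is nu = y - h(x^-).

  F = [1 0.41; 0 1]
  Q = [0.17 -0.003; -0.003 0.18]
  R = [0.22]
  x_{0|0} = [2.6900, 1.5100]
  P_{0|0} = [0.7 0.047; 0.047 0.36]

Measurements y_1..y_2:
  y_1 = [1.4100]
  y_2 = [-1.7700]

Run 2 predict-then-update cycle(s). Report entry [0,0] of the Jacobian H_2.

H_jac[0,0] = 0.9236

step 1: x^-=[3.3091, 1.5100]  P^-=[0.9691 0.1916; 0.1916 0.5400]  H_jac=[0.9098 0.4151]  S=[1.2598]  K=[0.7629; 0.3163]  nu=[-2.2273]  x^+=[1.6098, 0.8055]  P^+=[0.2358 -0.1124; -0.1124 0.4140]
step 2: x^-=[1.9401, 0.8055]  P^-=[0.3832 0.0543; 0.0543 0.5940]  H_jac=[0.9236 0.3834]  S=[0.6727]  K=[0.5571; 0.4132]  nu=[-3.8707]  x^+=[-0.2162, -0.7937]  P^+=[0.1744 -0.1005; -0.1005 0.4791]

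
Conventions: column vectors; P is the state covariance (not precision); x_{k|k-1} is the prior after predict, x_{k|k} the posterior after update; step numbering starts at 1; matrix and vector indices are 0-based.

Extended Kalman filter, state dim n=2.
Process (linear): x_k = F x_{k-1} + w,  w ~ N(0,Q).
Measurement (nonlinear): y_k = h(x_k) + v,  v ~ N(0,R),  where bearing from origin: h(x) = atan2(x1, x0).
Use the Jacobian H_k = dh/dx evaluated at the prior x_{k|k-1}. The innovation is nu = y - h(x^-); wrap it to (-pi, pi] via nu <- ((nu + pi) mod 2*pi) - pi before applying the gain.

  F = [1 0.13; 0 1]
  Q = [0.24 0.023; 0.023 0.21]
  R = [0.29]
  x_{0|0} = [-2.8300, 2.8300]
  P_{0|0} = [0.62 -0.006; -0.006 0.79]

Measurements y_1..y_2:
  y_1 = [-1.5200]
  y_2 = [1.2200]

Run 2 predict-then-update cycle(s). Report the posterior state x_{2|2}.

x_post = [-3.0407, 2.6252]

step 1: x^-=[-2.4621, 2.8300]  P^-=[0.8718 0.1197; 0.1197 1.0000]  H_jac=[-0.2011 -0.1750]  S=[0.3643]  K=[-0.5388; -0.5464]  nu=[2.4764]  x^+=[-3.7963, 1.4769]  P^+=[0.7660 0.0125; 0.0125 0.8912]
step 2: x^-=[-3.6043, 1.4769]  P^-=[1.0243 0.1513; 0.1513 1.1012]  H_jac=[-0.0973 -0.2376]  S=[0.3688]  K=[-0.3678; -0.7492]  nu=[-1.5327]  x^+=[-3.0407, 2.6252]  P^+=[0.9744 0.0497; 0.0497 0.8942]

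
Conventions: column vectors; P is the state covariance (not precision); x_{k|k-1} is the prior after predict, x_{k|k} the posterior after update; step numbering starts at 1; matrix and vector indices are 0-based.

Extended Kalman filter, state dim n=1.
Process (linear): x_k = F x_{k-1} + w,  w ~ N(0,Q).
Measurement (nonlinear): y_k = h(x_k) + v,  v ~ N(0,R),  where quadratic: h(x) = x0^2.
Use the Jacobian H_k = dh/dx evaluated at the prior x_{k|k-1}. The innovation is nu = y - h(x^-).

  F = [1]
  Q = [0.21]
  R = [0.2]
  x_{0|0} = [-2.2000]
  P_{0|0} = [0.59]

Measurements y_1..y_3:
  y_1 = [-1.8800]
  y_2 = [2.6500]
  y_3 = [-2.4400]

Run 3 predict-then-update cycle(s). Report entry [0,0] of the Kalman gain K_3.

K[0,0] = -0.2692

step 1: x^-=[-2.2000]  P^-=[0.8000]  H_jac=[-4.4000]  S=[15.6880]  K=[-0.2244]  nu=[-6.7200]  x^+=[-0.6922]  P^+=[0.0102]
step 2: x^-=[-0.6922]  P^-=[0.2202]  H_jac=[-1.3844]  S=[0.6220]  K=[-0.4901]  nu=[2.1709]  x^+=[-1.7561]  P^+=[0.0708]
step 3: x^-=[-1.7561]  P^-=[0.2808]  H_jac=[-3.5122]  S=[3.6638]  K=[-0.2692]  nu=[-5.5239]  x^+=[-0.2692]  P^+=[0.0153]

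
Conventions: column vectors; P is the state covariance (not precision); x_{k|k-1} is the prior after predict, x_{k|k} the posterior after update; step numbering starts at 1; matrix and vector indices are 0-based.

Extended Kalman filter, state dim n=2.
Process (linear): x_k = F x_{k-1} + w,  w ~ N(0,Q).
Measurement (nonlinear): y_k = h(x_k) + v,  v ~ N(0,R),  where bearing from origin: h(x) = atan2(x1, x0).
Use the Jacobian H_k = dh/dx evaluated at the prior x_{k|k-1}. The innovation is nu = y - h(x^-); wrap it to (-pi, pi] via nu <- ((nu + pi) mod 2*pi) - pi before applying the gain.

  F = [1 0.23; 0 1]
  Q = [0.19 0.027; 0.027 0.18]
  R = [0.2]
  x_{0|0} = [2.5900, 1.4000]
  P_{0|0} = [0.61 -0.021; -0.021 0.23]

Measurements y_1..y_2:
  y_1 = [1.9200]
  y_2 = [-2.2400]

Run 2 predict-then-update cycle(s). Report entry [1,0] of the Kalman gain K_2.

step 1: x^-=[2.9120, 1.4000]  P^-=[0.8025 0.0589; 0.0589 0.4100]  H_jac=[-0.1341 0.2789]  S=[0.2419]  K=[-0.3769; 0.4401]  nu=[1.4719]  x^+=[2.3572, 2.0477]  P^+=[0.7681 0.0990; 0.0990 0.3631]
step 2: x^-=[2.8282, 2.0477]  P^-=[1.0229 0.2096; 0.2096 0.5431]  H_jac=[-0.1680 0.2320]  S=[0.2418]  K=[-0.5096; 0.3756]  nu=[-2.8667]  x^+=[4.2890, 0.9710]  P^+=[0.9601 0.2558; 0.2558 0.5090]

K[1,0] = 0.3756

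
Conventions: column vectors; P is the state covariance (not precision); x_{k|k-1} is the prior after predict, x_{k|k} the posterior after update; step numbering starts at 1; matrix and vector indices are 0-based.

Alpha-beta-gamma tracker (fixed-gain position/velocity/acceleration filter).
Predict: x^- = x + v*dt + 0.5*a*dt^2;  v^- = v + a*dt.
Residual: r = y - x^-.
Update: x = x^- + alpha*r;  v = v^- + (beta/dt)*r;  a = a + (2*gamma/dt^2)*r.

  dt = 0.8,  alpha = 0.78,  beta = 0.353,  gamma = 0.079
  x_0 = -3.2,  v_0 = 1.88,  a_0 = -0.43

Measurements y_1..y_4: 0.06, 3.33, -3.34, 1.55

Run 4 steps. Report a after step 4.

step 1: x_pred=-1.8336  r=1.8936  x^+=-0.3566  v^+=2.3716  a^+=0.0375
step 2: x_pred=1.5526  r=1.7774  x^+=2.9390  v^+=3.1858  a^+=0.4763
step 3: x_pred=5.6400  r=-8.9800  x^+=-1.3644  v^+=-0.3956  a^+=-1.7407
step 4: x_pred=-2.2379  r=3.7879  x^+=0.7167  v^+=-0.1168  a^+=-0.8055

a_post = -0.8055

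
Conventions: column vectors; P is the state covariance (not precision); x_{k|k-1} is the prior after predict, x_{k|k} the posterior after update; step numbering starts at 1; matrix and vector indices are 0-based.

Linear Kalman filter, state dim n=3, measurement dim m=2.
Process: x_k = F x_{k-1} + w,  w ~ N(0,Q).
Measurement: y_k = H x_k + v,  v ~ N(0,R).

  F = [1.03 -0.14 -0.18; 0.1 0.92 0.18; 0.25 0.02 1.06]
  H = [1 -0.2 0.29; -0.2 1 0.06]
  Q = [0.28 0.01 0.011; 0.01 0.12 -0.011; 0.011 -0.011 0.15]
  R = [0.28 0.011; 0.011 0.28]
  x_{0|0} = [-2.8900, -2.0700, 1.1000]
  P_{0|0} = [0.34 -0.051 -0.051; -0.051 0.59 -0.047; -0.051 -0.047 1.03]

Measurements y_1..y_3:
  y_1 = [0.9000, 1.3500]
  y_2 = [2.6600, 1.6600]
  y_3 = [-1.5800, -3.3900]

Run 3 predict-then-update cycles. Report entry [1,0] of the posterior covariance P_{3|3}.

step 1: x^-=[-2.8849, -1.9954, 0.4021]  P^-=[0.7169 -0.1115 -0.1451; -0.1115 0.6294 0.1393; -0.1451 0.1393 1.2993]  S=[1.0756 -0.3132; -0.3132 1.0075]  K=[0.6288 -0.0662; 0.0084 0.6577; 0.2866 0.3336]  nu=[3.2692, 2.7443]  x^+=[-1.0107, -0.1632, 2.2544]  P^+=[0.2611 0.0560 -0.2570; 0.0560 0.1969 -0.0244; -0.2570 -0.0244 1.1587]
step 2: x^-=[-1.4239, 0.1546, 2.1337]  P^-=[0.6763 -0.0121 -0.4095; -0.0121 0.3198 0.1706; -0.4095 0.1706 1.3316]  S=[0.8286 -0.1310; -0.1310 0.6668]  K=[0.6554 -0.1290; 0.0483 0.5081; 0.0098 0.5004]  nu=[3.4961, 1.0926]  x^+=[0.7263, 0.8785, 2.7146]  P^+=[0.2871 0.0482 -0.3290; 0.0482 0.1522 0.0045; -0.3290 0.0045 1.1659]
step 3: x^-=[0.1364, 1.3694, 3.0767]  P^-=[0.7337 -0.0287 -0.4837; -0.0287 0.2880 0.1873; -0.4837 0.1873 1.3043]  S=[0.8441 -0.1494; -0.1494 0.6476]  K=[0.6818 -0.1585; 0.0474 0.4818; -0.0733 0.5426]  nu=[-2.3348, -4.9168]  x^+=[-0.6762, -1.1103, 0.5799]  P^+=[0.2928 0.0414 -0.3288; 0.0414 0.1425 0.0195; -0.3288 0.0195 1.0972]

P_post[1,0] = 0.0414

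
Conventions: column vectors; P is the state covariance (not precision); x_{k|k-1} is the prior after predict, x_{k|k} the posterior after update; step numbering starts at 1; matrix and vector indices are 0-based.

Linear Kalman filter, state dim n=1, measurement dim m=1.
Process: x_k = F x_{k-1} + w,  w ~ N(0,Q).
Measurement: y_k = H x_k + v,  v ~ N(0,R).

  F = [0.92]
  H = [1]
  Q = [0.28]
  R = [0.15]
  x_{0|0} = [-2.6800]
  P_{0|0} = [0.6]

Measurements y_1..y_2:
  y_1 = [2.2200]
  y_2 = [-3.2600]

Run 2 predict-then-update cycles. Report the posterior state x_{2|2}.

x_post = [-1.9706]

step 1: x^-=[-2.4656]  P^-=[0.7878]  S=[0.9378]  K=[0.8401]  nu=[4.6856]  x^+=[1.4706]  P^+=[0.1260]
step 2: x^-=[1.3529]  P^-=[0.3867]  S=[0.5367]  K=[0.7205]  nu=[-4.6129]  x^+=[-1.9706]  P^+=[0.1081]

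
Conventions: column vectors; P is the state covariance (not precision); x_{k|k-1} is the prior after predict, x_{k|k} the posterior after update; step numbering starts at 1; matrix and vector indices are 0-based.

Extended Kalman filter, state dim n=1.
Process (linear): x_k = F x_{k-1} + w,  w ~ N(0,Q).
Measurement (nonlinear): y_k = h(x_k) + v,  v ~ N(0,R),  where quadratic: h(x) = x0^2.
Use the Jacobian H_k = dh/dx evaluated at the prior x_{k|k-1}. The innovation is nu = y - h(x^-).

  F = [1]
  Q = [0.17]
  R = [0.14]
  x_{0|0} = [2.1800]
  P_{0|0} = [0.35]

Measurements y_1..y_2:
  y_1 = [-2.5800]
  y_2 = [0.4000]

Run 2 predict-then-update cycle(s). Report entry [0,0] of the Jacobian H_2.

step 1: x^-=[2.1800]  P^-=[0.5200]  H_jac=[4.3600]  S=[10.0250]  K=[0.2262]  nu=[-7.3324]  x^+=[0.5217]  P^+=[0.0073]
step 2: x^-=[0.5217]  P^-=[0.1773]  H_jac=[1.0435]  S=[0.3330]  K=[0.5554]  nu=[0.1278]  x^+=[0.5927]  P^+=[0.0745]

H_jac[0,0] = 1.0435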